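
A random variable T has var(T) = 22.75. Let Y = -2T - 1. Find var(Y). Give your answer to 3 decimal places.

91.000

var(-2T - 1) = (-2)²·var(T) = 4·22.75 = 91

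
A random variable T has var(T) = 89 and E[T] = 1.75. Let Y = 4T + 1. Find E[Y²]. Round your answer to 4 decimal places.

1488.0000

E[4T + 1] = 4·1.75 + 1 = 8
var(4T + 1) = (4)²·89 = 1424
E[Y²] = var(Y) + (E[Y])² = 1424 + (8)² = 1488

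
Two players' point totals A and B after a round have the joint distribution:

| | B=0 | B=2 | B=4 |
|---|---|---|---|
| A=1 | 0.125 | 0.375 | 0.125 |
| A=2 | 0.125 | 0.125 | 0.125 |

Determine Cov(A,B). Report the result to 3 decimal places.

E[A] = 1.375,  E[B] = 2
E[AB] = 2.75
Cov(A,B) = E[AB] − E[A]E[B] = 2.75 − (1.375)(2) = 0

0.000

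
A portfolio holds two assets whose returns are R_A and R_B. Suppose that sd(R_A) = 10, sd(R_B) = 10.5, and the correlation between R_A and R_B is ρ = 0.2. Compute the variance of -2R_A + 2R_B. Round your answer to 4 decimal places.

673.0000

var(R_A) = (10)² = 100;  var(R_B) = (10.5)² = 110.25
Cov(R_A,R_B) = ρ·sd(R_A)·sd(R_B) = 0.2·10·10.5 = 21
var(-2R_A + 2R_B) = (-2)²·var(R_A) + (2)²·var(R_B) + 2·(-2)·(2)·Cov(R_A,R_B)
= 4·100 + 4·110.25 + -8·21 = 673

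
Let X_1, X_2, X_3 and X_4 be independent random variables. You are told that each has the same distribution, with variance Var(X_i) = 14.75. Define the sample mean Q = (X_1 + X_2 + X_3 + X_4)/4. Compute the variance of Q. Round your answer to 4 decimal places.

By independence, Var(Q) = (0.25)²Var(X_1) + (0.25)²Var(X_2) + (0.25)²Var(X_3) + (0.25)²Var(X_4)
= (0.25)²·14.75 + (0.25)²·14.75 + (0.25)²·14.75 + (0.25)²·14.75 = 3.6875

3.6875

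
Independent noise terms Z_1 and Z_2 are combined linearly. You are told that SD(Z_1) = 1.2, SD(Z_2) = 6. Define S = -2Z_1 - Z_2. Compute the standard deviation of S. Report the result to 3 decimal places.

V(Z_1) = 1.44, V(Z_2) = 36
By independence, V(S) = (-2)²V(Z_1) + (-1)²V(Z_2)
= (-2)²·1.44 + (-1)²·36 = 41.76
SD(S) = √41.76 ≈ 6.462

6.462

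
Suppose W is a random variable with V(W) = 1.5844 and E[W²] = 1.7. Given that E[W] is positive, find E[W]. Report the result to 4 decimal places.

0.3400

(E[W])² = E[W²] − V(W) = 1.7 − 1.5844 = 0.1156
E[W] = √0.1156 = 0.34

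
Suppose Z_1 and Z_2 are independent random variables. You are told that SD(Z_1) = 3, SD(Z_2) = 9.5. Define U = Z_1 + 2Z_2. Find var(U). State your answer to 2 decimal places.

var(Z_1) = 9, var(Z_2) = 90.25
By independence, var(U) = (1)²var(Z_1) + (2)²var(Z_2)
= (1)²·9 + (2)²·90.25 = 370

370.00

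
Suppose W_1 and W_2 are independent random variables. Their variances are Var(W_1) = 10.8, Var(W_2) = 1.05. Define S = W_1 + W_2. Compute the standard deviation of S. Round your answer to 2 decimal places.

By independence, Var(S) = (1)²Var(W_1) + (1)²Var(W_2)
= (1)²·10.8 + (1)²·1.05 = 11.85
SD(S) = √11.85 ≈ 3.44

3.44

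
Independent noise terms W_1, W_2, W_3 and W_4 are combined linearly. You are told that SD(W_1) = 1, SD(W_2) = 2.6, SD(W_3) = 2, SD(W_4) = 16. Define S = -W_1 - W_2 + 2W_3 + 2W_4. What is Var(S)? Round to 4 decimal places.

1047.7600

Var(W_1) = 1, Var(W_2) = 6.76, Var(W_3) = 4, Var(W_4) = 256
By independence, Var(S) = (-1)²Var(W_1) + (-1)²Var(W_2) + (2)²Var(W_3) + (2)²Var(W_4)
= (-1)²·1 + (-1)²·6.76 + (2)²·4 + (2)²·256 = 1047.76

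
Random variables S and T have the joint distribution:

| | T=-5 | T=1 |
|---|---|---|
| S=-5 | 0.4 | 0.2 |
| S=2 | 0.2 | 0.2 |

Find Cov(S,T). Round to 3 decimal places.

E[S] = -2.2,  E[T] = -2.6
E[ST] = 7.4
Cov(S,T) = E[ST] − E[S]E[T] = 7.4 − (-2.2)(-2.6) = 1.68

1.680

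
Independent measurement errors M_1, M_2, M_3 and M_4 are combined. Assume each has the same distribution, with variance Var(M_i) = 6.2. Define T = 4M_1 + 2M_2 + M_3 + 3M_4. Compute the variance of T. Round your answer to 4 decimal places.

186.0000

By independence, Var(T) = (4)²Var(M_1) + (2)²Var(M_2) + (1)²Var(M_3) + (3)²Var(M_4)
= (4)²·6.2 + (2)²·6.2 + (1)²·6.2 + (3)²·6.2 = 186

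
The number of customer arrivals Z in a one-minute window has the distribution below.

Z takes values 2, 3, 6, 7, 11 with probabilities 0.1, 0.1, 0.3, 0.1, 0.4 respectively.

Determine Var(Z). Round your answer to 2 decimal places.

10.64

E[Z] = (2)(0.1) + (3)(0.1) + (6)(0.3) + (7)(0.1) + (11)(0.4) = 7.4
E[Z²] = (2)²(0.1) + (3)²(0.1) + (6)²(0.3) + (7)²(0.1) + (11)²(0.4) = 65.4
Var(Z) = E[Z²] − (E[Z])² = 65.4 − (7.4)² = 10.64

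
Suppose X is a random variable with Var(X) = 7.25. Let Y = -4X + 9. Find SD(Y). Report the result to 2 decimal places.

10.77

Var(-4X + 9) = (-4)²·7.25 = 116
SD(Y) = √116 ≈ 10.77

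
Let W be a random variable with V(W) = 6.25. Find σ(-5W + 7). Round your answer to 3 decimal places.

V(-5W + 7) = (-5)²·6.25 = 156.25
σ(-5W + 7) = √156.25 ≈ 12.500

12.500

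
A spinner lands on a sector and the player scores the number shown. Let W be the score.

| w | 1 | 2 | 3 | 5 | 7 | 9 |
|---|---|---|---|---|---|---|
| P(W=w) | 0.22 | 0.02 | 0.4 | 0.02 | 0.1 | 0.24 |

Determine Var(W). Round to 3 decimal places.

9.204

E[W] = (1)(0.22) + (2)(0.02) + (3)(0.4) + (5)(0.02) + (7)(0.1) + (9)(0.24) = 4.42
E[W²] = (1)²(0.22) + (2)²(0.02) + (3)²(0.4) + (5)²(0.02) + (7)²(0.1) + (9)²(0.24) = 28.74
Var(W) = E[W²] − (E[W])² = 28.74 − (4.42)² = 9.2036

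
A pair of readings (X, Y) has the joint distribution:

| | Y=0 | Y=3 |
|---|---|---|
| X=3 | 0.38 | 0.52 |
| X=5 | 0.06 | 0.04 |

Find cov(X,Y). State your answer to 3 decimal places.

E[X] = 3.2,  E[Y] = 1.68
E[XY] = 5.28
cov(X,Y) = E[XY] − E[X]E[Y] = 5.28 − (3.2)(1.68) = -0.096

-0.096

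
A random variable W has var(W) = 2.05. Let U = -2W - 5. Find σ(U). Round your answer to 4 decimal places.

var(-2W - 5) = (-2)²·2.05 = 8.2
σ(U) = √8.2 ≈ 2.8636

2.8636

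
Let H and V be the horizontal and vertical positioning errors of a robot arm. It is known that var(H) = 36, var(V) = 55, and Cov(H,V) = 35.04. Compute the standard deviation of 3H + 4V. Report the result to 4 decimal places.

45.2212

var(3H + 4V) = (3)²·var(H) + (4)²·var(V) + 2·(3)·(4)·Cov(H,V)
= 9·36 + 16·55 + 24·35.04 = 2044.96
SD(3H + 4V) = √2044.96 ≈ 45.2212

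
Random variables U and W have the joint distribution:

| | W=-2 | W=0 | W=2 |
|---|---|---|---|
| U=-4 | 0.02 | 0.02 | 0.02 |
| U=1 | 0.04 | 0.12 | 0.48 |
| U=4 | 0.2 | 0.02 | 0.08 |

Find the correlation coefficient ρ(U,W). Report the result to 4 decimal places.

-0.3280

E[U] = 1.6,  E[W] = 0.64
E[UW] = -0.08
Cov(U,W) = E[UW] − E[U]E[W] = -0.08 − (1.6)(0.64) = -1.104
var(U) = 3.84,  var(W) = 2.9504
ρ = -1.104 / √(3.84·2.9504) ≈ -0.3280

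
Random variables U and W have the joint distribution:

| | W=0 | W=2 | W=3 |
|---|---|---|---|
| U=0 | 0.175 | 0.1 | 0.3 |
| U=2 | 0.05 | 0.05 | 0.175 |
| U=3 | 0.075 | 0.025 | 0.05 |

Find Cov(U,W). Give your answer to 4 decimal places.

E[U] = 1,  E[W] = 1.925
E[UW] = 1.85
Cov(U,W) = E[UW] − E[U]E[W] = 1.85 − (1)(1.925) = -0.075

-0.0750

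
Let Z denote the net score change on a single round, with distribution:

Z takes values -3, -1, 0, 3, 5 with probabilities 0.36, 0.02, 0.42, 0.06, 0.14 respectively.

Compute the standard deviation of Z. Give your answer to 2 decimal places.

2.69

E[Z] = (-3)(0.36) + (-1)(0.02) + (0)(0.42) + (3)(0.06) + (5)(0.14) = -0.22
E[Z²] = (-3)²(0.36) + (-1)²(0.02) + (0)²(0.42) + (3)²(0.06) + (5)²(0.14) = 7.3
Var(Z) = E[Z²] − (E[Z])² = 7.3 − (-0.22)² = 7.2516
σ(Z) = √7.2516 ≈ 2.69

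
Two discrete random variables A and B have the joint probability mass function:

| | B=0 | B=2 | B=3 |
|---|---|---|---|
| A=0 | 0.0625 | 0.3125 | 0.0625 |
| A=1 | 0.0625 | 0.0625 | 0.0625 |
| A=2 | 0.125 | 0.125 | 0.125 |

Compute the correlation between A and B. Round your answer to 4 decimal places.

-0.0797

E[A] = 0.9375,  E[B] = 1.75
E[AB] = 1.5625
Cov(A,B) = E[AB] − E[A]E[B] = 1.5625 − (0.9375)(1.75) = -0.078125
var(A) = 0.80859375,  var(B) = 1.1875
ρ = -0.078125 / √(0.80859375·1.1875) ≈ -0.0797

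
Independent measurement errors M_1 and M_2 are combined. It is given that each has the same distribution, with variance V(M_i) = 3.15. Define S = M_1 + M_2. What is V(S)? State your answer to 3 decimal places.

By independence, V(S) = (1)²V(M_1) + (1)²V(M_2)
= (1)²·3.15 + (1)²·3.15 = 6.3

6.300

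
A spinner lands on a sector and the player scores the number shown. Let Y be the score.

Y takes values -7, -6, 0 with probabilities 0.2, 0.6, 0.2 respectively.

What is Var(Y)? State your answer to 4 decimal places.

E[Y] = (-7)(0.2) + (-6)(0.6) + (0)(0.2) = -5
E[Y²] = (-7)²(0.2) + (-6)²(0.6) + (0)²(0.2) = 31.4
Var(Y) = E[Y²] − (E[Y])² = 31.4 − (-5)² = 6.4

6.4000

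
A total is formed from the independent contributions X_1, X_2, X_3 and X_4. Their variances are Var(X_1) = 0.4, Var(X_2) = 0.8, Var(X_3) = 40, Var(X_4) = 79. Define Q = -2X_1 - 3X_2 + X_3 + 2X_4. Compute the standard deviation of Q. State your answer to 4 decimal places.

By independence, Var(Q) = (-2)²Var(X_1) + (-3)²Var(X_2) + (1)²Var(X_3) + (2)²Var(X_4)
= (-2)²·0.4 + (-3)²·0.8 + (1)²·40 + (2)²·79 = 364.8
σ(Q) = √364.8 ≈ 19.0997

19.0997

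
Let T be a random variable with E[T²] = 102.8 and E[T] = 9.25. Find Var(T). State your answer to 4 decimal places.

Var(T) = 102.8 − (9.25)² = 17.2375

17.2375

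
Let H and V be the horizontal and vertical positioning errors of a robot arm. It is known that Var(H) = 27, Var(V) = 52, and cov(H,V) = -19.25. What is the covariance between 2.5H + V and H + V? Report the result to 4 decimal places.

52.1250

cov(2.5H + V, H + V) = (2.5)(1)Var(H) + (1)(1)Var(V) + [(2.5)(1) + (1)(1)]cov(H,V)
= 2.5·27 + 1·52 + 3.5·-19.25 = 52.125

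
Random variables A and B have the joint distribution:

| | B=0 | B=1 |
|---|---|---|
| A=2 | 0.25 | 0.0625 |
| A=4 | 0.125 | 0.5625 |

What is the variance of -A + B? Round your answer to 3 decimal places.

E[A] = 3.375,  E[B] = 0.625,  E[AB] = 2.375
Var(A) = 12.25 − (3.375)² = 0.859375;  Var(B) = 0.625 − (0.625)² = 0.234375
Cov(A,B) = 2.375 − (3.375)(0.625) = 0.265625
Var(-A + B) = (-1)²·0.859375 + (1)²·0.234375 + 2·(-1)·(1)·0.265625 = 0.5625

0.563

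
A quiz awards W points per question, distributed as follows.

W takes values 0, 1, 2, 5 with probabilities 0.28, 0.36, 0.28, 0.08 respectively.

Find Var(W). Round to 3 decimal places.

E[W] = (0)(0.28) + (1)(0.36) + (2)(0.28) + (5)(0.08) = 1.32
E[W²] = (0)²(0.28) + (1)²(0.36) + (2)²(0.28) + (5)²(0.08) = 3.48
Var(W) = E[W²] − (E[W])² = 3.48 − (1.32)² = 1.7376

1.738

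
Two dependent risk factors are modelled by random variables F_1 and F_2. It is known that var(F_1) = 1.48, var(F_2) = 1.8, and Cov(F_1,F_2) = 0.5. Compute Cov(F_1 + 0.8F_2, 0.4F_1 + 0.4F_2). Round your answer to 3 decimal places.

Cov(F_1 + 0.8F_2, 0.4F_1 + 0.4F_2) = (1)(0.4)var(F_1) + (0.8)(0.4)var(F_2) + [(1)(0.4) + (0.8)(0.4)]Cov(F_1,F_2)
= 0.4·1.48 + 0.32·1.8 + 0.72·0.5 = 1.528

1.528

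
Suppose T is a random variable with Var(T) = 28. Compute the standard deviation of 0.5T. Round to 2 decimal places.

2.65

Var(0.5T) = (0.5)²·28 = 7
SD(0.5T) = √7 ≈ 2.65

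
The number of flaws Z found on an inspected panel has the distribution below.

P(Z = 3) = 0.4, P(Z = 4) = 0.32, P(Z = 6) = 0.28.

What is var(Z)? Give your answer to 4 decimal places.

E[Z] = (3)(0.4) + (4)(0.32) + (6)(0.28) = 4.16
E[Z²] = (3)²(0.4) + (4)²(0.32) + (6)²(0.28) = 18.8
var(Z) = E[Z²] − (E[Z])² = 18.8 − (4.16)² = 1.4944

1.4944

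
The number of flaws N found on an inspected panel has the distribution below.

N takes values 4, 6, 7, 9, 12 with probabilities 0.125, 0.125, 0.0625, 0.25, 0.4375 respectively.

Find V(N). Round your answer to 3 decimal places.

8.402

E[N] = (4)(0.125) + (6)(0.125) + (7)(0.0625) + (9)(0.25) + (12)(0.4375) = 9.1875
E[N²] = (4)²(0.125) + (6)²(0.125) + (7)²(0.0625) + (9)²(0.25) + (12)²(0.4375) = 92.8125
V(N) = E[N²] − (E[N])² = 92.8125 − (9.1875)² = 8.40234375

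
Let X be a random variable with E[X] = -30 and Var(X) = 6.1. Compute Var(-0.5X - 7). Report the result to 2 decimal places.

1.53

Var(-0.5X - 7) = (-0.5)²·Var(X) = 0.25·6.1 = 1.525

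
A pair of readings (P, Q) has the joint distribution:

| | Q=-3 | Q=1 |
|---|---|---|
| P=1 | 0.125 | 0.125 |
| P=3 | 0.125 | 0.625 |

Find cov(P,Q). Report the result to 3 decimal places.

0.500

E[P] = 2.5,  E[Q] = 0
E[PQ] = 0.5
cov(P,Q) = E[PQ] − E[P]E[Q] = 0.5 − (2.5)(0) = 0.5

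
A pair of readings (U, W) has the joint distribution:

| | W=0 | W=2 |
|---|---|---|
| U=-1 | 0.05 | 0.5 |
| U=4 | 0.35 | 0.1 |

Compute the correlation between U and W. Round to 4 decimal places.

-0.6975

E[U] = 1.25,  E[W] = 1.2
E[UW] = -0.2
Cov(U,W) = E[UW] − E[U]E[W] = -0.2 − (1.25)(1.2) = -1.7
V(U) = 6.1875,  V(W) = 0.96
ρ = -1.7 / √(6.1875·0.96) ≈ -0.6975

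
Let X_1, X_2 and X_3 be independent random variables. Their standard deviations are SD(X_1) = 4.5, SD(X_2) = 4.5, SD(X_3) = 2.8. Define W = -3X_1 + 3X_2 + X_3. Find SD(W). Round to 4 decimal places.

19.2961

Var(X_1) = 20.25, Var(X_2) = 20.25, Var(X_3) = 7.84
By independence, Var(W) = (-3)²Var(X_1) + (3)²Var(X_2) + (1)²Var(X_3)
= (-3)²·20.25 + (3)²·20.25 + (1)²·7.84 = 372.34
SD(W) = √372.34 ≈ 19.2961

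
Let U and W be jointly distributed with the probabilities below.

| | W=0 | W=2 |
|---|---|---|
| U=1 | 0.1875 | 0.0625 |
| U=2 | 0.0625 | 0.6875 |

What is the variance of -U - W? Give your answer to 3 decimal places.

1.438

E[U] = 1.75,  E[W] = 1.5,  E[UW] = 2.875
var(U) = 3.25 − (1.75)² = 0.1875;  var(W) = 3 − (1.5)² = 0.75
Cov(U,W) = 2.875 − (1.75)(1.5) = 0.25
var(-U - W) = (-1)²·0.1875 + (-1)²·0.75 + 2·(-1)·(-1)·0.25 = 1.4375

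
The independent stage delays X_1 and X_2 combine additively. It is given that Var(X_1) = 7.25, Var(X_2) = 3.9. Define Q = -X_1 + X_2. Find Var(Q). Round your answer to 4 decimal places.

By independence, Var(Q) = (-1)²Var(X_1) + (1)²Var(X_2)
= (-1)²·7.25 + (1)²·3.9 = 11.15

11.1500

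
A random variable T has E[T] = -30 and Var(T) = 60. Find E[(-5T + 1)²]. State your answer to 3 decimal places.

24301.000

E[-5T + 1] = -5·-30 + 1 = 151
Var(-5T + 1) = (-5)²·60 = 1500
E[(-5T + 1)²] = Var((-5T + 1)) + (E[(-5T + 1)])² = 1500 + (151)² = 24301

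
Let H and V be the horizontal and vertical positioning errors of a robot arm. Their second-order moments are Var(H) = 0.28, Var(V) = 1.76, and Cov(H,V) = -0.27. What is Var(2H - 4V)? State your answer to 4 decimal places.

Var(2H - 4V) = (2)²·Var(H) + (-4)²·Var(V) + 2·(2)·(-4)·Cov(H,V)
= 4·0.28 + 16·1.76 + -16·-0.27 = 33.6

33.6000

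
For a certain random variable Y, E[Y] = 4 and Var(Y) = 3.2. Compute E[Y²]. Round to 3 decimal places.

19.200

E[Y²] = Var(Y) + (E[Y])² = 3.2 + (4)² = 19.2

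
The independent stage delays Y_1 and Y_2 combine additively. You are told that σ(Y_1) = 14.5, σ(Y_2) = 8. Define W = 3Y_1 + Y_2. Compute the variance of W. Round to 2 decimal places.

Var(Y_1) = 210.25, Var(Y_2) = 64
By independence, Var(W) = (3)²Var(Y_1) + (1)²Var(Y_2)
= (3)²·210.25 + (1)²·64 = 1956.25

1956.25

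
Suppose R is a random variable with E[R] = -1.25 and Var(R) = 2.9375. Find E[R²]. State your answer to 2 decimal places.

4.50

E[R²] = Var(R) + (E[R])² = 2.9375 + (-1.25)² = 4.5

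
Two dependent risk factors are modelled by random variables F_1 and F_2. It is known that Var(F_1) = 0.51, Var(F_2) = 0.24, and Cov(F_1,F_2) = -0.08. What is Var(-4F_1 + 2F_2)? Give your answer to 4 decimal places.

Var(-4F_1 + 2F_2) = (-4)²·Var(F_1) + (2)²·Var(F_2) + 2·(-4)·(2)·Cov(F_1,F_2)
= 16·0.51 + 4·0.24 + -16·-0.08 = 10.4

10.4000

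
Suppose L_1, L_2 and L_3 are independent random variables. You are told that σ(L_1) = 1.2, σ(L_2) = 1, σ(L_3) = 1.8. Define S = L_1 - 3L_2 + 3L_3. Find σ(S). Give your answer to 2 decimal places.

6.29

V(L_1) = 1.44, V(L_2) = 1, V(L_3) = 3.24
By independence, V(S) = (1)²V(L_1) + (-3)²V(L_2) + (3)²V(L_3)
= (1)²·1.44 + (-3)²·1 + (3)²·3.24 = 39.6
σ(S) = √39.6 ≈ 6.29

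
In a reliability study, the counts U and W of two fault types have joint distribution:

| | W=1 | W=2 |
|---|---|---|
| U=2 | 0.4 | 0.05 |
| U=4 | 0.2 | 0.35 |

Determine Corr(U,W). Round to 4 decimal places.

0.5334

E[U] = 3.1,  E[W] = 1.4
E[UW] = 4.6
Cov(U,W) = E[UW] − E[U]E[W] = 4.6 − (3.1)(1.4) = 0.26
Var(U) = 0.99,  Var(W) = 0.24
ρ = 0.26 / √(0.99·0.24) ≈ 0.5334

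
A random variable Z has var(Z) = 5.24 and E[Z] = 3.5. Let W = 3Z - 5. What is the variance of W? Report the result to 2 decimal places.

var(3Z - 5) = (3)²·var(Z) = 9·5.24 = 47.16

47.16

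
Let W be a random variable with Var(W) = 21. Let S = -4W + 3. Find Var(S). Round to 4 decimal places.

Var(-4W + 3) = (-4)²·Var(W) = 16·21 = 336

336.0000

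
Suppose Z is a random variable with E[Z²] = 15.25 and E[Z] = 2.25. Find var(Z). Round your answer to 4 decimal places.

10.1875

var(Z) = 15.25 − (2.25)² = 10.1875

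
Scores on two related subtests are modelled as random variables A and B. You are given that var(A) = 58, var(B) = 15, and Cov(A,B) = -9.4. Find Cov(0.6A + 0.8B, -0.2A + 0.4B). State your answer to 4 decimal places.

Cov(0.6A + 0.8B, -0.2A + 0.4B) = (0.6)(-0.2)var(A) + (0.8)(0.4)var(B) + [(0.6)(0.4) + (0.8)(-0.2)]Cov(A,B)
= -0.12·58 + 0.32·15 + 0.08·-9.4 = -2.912

-2.9120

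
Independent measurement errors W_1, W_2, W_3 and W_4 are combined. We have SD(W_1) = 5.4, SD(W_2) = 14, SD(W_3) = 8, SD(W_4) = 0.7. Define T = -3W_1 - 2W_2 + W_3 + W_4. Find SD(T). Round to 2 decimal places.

var(W_1) = 29.16, var(W_2) = 196, var(W_3) = 64, var(W_4) = 0.49
By independence, var(T) = (-3)²var(W_1) + (-2)²var(W_2) + (1)²var(W_3) + (1)²var(W_4)
= (-3)²·29.16 + (-2)²·196 + (1)²·64 + (1)²·0.49 = 1110.93
SD(T) = √1110.93 ≈ 33.33

33.33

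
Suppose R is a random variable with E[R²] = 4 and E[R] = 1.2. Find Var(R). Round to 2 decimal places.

Var(R) = 4 − (1.2)² = 2.56

2.56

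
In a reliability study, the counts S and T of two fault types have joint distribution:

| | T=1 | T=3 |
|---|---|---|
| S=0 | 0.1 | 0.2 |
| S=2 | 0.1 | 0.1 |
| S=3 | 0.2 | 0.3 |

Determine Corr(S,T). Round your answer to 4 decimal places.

E[S] = 1.9,  E[T] = 2.2
E[ST] = 4.1
Cov(S,T) = E[ST] − E[S]E[T] = 4.1 − (1.9)(2.2) = -0.08
var(S) = 1.69,  var(T) = 0.96
ρ = -0.08 / √(1.69·0.96) ≈ -0.0628

-0.0628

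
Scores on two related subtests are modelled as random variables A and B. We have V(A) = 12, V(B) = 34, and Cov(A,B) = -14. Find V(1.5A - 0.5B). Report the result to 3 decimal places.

V(1.5A - 0.5B) = (1.5)²·V(A) + (-0.5)²·V(B) + 2·(1.5)·(-0.5)·Cov(A,B)
= 2.25·12 + 0.25·34 + -1.5·-14 = 56.5

56.500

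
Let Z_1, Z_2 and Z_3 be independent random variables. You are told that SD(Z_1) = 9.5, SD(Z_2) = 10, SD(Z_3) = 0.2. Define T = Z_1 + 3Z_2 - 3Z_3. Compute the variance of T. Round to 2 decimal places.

Var(Z_1) = 90.25, Var(Z_2) = 100, Var(Z_3) = 0.04
By independence, Var(T) = (1)²Var(Z_1) + (3)²Var(Z_2) + (-3)²Var(Z_3)
= (1)²·90.25 + (3)²·100 + (-3)²·0.04 = 990.61

990.61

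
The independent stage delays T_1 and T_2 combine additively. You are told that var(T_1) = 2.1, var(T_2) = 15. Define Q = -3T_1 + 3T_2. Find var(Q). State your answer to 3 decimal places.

153.900

By independence, var(Q) = (-3)²var(T_1) + (3)²var(T_2)
= (-3)²·2.1 + (3)²·15 = 153.9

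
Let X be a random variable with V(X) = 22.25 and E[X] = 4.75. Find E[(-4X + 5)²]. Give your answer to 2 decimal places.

E[-4X + 5] = -4·4.75 + 5 = -14
V(-4X + 5) = (-4)²·22.25 = 356
E[(-4X + 5)²] = V((-4X + 5)) + (E[(-4X + 5)])² = 356 + (-14)² = 552

552.00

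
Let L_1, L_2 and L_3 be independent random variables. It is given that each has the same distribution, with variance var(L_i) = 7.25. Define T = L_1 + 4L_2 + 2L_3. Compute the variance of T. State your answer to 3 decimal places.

152.250

By independence, var(T) = (1)²var(L_1) + (4)²var(L_2) + (2)²var(L_3)
= (1)²·7.25 + (4)²·7.25 + (2)²·7.25 = 152.25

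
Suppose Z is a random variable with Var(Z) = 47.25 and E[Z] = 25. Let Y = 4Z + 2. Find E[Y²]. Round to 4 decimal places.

11160.0000

E[4Z + 2] = 4·25 + 2 = 102
Var(4Z + 2) = (4)²·47.25 = 756
E[Y²] = Var(Y) + (E[Y])² = 756 + (102)² = 11160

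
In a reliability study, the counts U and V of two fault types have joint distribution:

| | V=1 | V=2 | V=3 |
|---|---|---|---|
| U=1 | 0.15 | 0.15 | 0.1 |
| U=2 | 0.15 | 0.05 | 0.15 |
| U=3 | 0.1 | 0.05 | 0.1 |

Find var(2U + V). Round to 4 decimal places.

3.4275

E[U] = 1.85,  E[V] = 1.95,  E[UV] = 3.65
var(U) = 4.05 − (1.85)² = 0.6275;  var(V) = 4.55 − (1.95)² = 0.7475
cov(U,V) = 3.65 − (1.85)(1.95) = 0.0425
var(2U + V) = (2)²·0.6275 + (1)²·0.7475 + 2·(2)·(1)·0.0425 = 3.4275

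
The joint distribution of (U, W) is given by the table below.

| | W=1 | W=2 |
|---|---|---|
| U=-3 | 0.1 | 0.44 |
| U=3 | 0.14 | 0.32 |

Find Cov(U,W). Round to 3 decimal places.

-0.178

E[U] = -0.24,  E[W] = 1.76
E[UW] = -0.6
Cov(U,W) = E[UW] − E[U]E[W] = -0.6 − (-0.24)(1.76) = -0.1776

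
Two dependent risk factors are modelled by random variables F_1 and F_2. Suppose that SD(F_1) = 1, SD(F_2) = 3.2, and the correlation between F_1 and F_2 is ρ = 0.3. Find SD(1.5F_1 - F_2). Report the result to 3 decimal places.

Var(F_1) = (1)² = 1;  Var(F_2) = (3.2)² = 10.24
Cov(F_1,F_2) = ρ·SD(F_1)·SD(F_2) = 0.3·1·3.2 = 0.96
Var(1.5F_1 - F_2) = (1.5)²·Var(F_1) + (-1)²·Var(F_2) + 2·(1.5)·(-1)·Cov(F_1,F_2)
= 2.25·1 + 1·10.24 + -3·0.96 = 9.61
SD(1.5F_1 - F_2) = √9.61 ≈ 3.100

3.100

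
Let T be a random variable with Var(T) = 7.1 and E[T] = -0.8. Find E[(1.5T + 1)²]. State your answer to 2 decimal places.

16.02

E[1.5T + 1] = 1.5·-0.8 + 1 = -0.2
Var(1.5T + 1) = (1.5)²·7.1 = 15.975
E[(1.5T + 1)²] = Var((1.5T + 1)) + (E[(1.5T + 1)])² = 15.975 + (-0.2)² = 16.015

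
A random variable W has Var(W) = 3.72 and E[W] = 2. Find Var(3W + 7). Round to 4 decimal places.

33.4800

Var(3W + 7) = (3)²·Var(W) = 9·3.72 = 33.48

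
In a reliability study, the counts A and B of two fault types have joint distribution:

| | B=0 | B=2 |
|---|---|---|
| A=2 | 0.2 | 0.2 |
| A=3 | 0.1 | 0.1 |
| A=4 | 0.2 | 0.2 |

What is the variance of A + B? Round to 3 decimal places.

1.800

E[A] = 3,  E[B] = 1,  E[AB] = 3
var(A) = 9.8 − (3)² = 0.8;  var(B) = 2 − (1)² = 1
Cov(A,B) = 3 − (3)(1) = 0
var(A + B) = (1)²·0.8 + (1)²·1 + 2·(1)·(1)·0 = 1.8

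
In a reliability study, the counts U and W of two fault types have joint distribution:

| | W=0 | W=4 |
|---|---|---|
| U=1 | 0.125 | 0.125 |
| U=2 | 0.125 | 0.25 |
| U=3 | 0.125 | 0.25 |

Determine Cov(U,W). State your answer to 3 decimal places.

E[U] = 2.125,  E[W] = 2.5
E[UW] = 5.5
Cov(U,W) = E[UW] − E[U]E[W] = 5.5 − (2.125)(2.5) = 0.1875

0.188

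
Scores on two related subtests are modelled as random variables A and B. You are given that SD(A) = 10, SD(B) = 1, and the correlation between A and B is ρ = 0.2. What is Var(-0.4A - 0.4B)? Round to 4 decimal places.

Var(A) = (10)² = 100;  Var(B) = (1)² = 1
cov(A,B) = ρ·SD(A)·SD(B) = 0.2·10·1 = 2
Var(-0.4A - 0.4B) = (-0.4)²·Var(A) + (-0.4)²·Var(B) + 2·(-0.4)·(-0.4)·cov(A,B)
= 0.16·100 + 0.16·1 + 0.32·2 = 16.8

16.8000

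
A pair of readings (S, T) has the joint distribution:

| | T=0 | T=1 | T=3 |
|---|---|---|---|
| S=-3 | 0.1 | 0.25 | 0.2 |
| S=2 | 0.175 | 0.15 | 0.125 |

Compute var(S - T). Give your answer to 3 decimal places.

8.559

E[S] = -0.75,  E[T] = 1.375,  E[ST] = -1.5
var(S) = 6.75 − (-0.75)² = 6.1875;  var(T) = 3.325 − (1.375)² = 1.434375
cov(S,T) = -1.5 − (-0.75)(1.375) = -0.46875
var(S - T) = (1)²·6.1875 + (-1)²·1.434375 + 2·(1)·(-1)·-0.46875 = 8.559375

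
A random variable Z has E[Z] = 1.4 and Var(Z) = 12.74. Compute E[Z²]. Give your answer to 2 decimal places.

E[Z²] = Var(Z) + (E[Z])² = 12.74 + (1.4)² = 14.7

14.70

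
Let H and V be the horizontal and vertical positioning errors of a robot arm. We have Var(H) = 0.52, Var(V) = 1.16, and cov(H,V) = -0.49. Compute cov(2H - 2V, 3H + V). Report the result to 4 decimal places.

2.7600

cov(2H - 2V, 3H + V) = (2)(3)Var(H) + (-2)(1)Var(V) + [(2)(1) + (-2)(3)]cov(H,V)
= 6·0.52 + -2·1.16 + -4·-0.49 = 2.76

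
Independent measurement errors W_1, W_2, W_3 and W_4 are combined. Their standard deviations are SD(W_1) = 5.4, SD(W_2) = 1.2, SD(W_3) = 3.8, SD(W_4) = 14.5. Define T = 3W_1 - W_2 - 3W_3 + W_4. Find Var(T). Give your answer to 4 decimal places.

Var(W_1) = 29.16, Var(W_2) = 1.44, Var(W_3) = 14.44, Var(W_4) = 210.25
By independence, Var(T) = (3)²Var(W_1) + (-1)²Var(W_2) + (-3)²Var(W_3) + (1)²Var(W_4)
= (3)²·29.16 + (-1)²·1.44 + (-3)²·14.44 + (1)²·210.25 = 604.09

604.0900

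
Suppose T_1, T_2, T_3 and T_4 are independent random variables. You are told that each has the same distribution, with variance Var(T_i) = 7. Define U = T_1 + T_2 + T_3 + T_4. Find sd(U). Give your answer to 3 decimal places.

5.292

By independence, Var(U) = (1)²Var(T_1) + (1)²Var(T_2) + (1)²Var(T_3) + (1)²Var(T_4)
= (1)²·7 + (1)²·7 + (1)²·7 + (1)²·7 = 28
sd(U) = √28 ≈ 5.292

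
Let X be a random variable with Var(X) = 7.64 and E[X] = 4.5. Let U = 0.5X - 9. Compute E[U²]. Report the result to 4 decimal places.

47.4725

E[0.5X - 9] = 0.5·4.5 − 9 = -6.75
Var(0.5X - 9) = (0.5)²·7.64 = 1.91
E[U²] = Var(U) + (E[U])² = 1.91 + (-6.75)² = 47.4725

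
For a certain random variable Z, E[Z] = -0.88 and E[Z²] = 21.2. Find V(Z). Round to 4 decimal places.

V(Z) = 21.2 − (-0.88)² = 20.4256

20.4256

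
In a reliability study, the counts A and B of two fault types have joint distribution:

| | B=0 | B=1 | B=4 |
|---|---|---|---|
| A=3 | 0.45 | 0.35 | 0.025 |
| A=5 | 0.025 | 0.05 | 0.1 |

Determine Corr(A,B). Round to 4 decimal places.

E[A] = 3.35,  E[B] = 0.9
E[AB] = 3.6
Cov(A,B) = E[AB] − E[A]E[B] = 3.6 − (3.35)(0.9) = 0.585
Var(A) = 0.5775,  Var(B) = 1.59
ρ = 0.585 / √(0.5775·1.59) ≈ 0.6105

0.6105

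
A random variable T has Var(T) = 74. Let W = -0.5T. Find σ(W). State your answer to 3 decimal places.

Var(-0.5T) = (-0.5)²·74 = 18.5
σ(W) = √18.5 ≈ 4.301

4.301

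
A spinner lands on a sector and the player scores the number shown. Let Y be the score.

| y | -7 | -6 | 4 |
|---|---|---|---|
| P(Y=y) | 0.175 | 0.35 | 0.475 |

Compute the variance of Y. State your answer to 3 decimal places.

26.744

E[Y] = (-7)(0.175) + (-6)(0.35) + (4)(0.475) = -1.425
E[Y²] = (-7)²(0.175) + (-6)²(0.35) + (4)²(0.475) = 28.775
var(Y) = E[Y²] − (E[Y])² = 28.775 − (-1.425)² = 26.744375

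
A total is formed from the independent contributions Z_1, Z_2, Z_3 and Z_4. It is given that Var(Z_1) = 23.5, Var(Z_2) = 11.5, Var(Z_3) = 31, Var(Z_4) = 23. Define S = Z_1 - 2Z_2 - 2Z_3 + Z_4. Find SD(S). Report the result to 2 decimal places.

By independence, Var(S) = (1)²Var(Z_1) + (-2)²Var(Z_2) + (-2)²Var(Z_3) + (1)²Var(Z_4)
= (1)²·23.5 + (-2)²·11.5 + (-2)²·31 + (1)²·23 = 216.5
SD(S) = √216.5 ≈ 14.71

14.71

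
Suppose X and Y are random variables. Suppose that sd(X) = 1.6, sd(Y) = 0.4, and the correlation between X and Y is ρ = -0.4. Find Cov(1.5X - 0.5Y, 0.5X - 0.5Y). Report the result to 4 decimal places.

2.2160

V(X) = (1.6)² = 2.56;  V(Y) = (0.4)² = 0.16
Cov(X,Y) = ρ·sd(X)·sd(Y) = -0.4·1.6·0.4 = -0.256
Cov(1.5X - 0.5Y, 0.5X - 0.5Y) = (1.5)(0.5)V(X) + (-0.5)(-0.5)V(Y) + [(1.5)(-0.5) + (-0.5)(0.5)]Cov(X,Y)
= 0.75·2.56 + 0.25·0.16 + -1·-0.256 = 2.216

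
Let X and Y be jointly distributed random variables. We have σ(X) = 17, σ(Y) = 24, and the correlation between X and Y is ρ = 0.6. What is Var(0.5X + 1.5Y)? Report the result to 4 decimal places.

Var(X) = (17)² = 289;  Var(Y) = (24)² = 576
cov(X,Y) = ρ·σ(X)·σ(Y) = 0.6·17·24 = 244.8
Var(0.5X + 1.5Y) = (0.5)²·Var(X) + (1.5)²·Var(Y) + 2·(0.5)·(1.5)·cov(X,Y)
= 0.25·289 + 2.25·576 + 1.5·244.8 = 1735.45

1735.4500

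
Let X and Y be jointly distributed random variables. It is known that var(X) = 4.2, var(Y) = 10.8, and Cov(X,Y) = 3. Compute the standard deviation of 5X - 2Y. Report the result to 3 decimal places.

9.391

var(5X - 2Y) = (5)²·var(X) + (-2)²·var(Y) + 2·(5)·(-2)·Cov(X,Y)
= 25·4.2 + 4·10.8 + -20·3 = 88.2
SD(5X - 2Y) = √88.2 ≈ 9.391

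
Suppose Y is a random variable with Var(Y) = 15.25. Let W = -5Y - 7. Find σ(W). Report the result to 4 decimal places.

19.5256

Var(-5Y - 7) = (-5)²·15.25 = 381.25
σ(W) = √381.25 ≈ 19.5256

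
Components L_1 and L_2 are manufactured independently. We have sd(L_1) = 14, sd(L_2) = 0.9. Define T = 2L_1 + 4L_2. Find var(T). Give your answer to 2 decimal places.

796.96

var(L_1) = 196, var(L_2) = 0.81
By independence, var(T) = (2)²var(L_1) + (4)²var(L_2)
= (2)²·196 + (4)²·0.81 = 796.96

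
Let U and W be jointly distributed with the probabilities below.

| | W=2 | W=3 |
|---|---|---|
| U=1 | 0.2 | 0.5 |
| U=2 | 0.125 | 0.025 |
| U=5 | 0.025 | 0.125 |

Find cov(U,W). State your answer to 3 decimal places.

E[U] = 1.75,  E[W] = 2.65
E[UW] = 4.675
cov(U,W) = E[UW] − E[U]E[W] = 4.675 − (1.75)(2.65) = 0.0375

0.038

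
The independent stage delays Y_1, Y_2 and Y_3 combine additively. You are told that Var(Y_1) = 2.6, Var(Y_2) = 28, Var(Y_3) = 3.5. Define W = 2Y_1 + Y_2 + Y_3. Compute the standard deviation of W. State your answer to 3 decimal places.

By independence, Var(W) = (2)²Var(Y_1) + (1)²Var(Y_2) + (1)²Var(Y_3)
= (2)²·2.6 + (1)²·28 + (1)²·3.5 = 41.9
sd(W) = √41.9 ≈ 6.473

6.473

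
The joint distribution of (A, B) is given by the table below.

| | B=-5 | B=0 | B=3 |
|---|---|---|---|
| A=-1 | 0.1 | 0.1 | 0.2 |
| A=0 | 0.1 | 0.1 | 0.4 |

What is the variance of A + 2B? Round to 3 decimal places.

E[A] = -0.4,  E[B] = 0.8,  E[AB] = -0.1
Var(A) = 0.4 − (-0.4)² = 0.24;  Var(B) = 10.4 − (0.8)² = 9.76
Cov(A,B) = -0.1 − (-0.4)(0.8) = 0.22
Var(A + 2B) = (1)²·0.24 + (2)²·9.76 + 2·(1)·(2)·0.22 = 40.16

40.160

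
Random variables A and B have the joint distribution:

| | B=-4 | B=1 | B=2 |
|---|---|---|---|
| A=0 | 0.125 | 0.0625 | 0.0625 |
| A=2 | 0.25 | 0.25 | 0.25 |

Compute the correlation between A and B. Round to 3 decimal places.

0.147

E[A] = 1.5,  E[B] = -0.5625
E[AB] = -0.5
cov(A,B) = E[AB] − E[A]E[B] = -0.5 − (1.5)(-0.5625) = 0.34375
Var(A) = 0.75,  Var(B) = 7.24609375
ρ = 0.34375 / √(0.75·7.24609375) ≈ 0.147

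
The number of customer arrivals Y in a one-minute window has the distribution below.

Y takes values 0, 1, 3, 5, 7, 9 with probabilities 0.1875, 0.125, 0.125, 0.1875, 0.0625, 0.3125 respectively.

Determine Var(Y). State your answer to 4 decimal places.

E[Y] = (0)(0.1875) + (1)(0.125) + (3)(0.125) + (5)(0.1875) + (7)(0.0625) + (9)(0.3125) = 4.6875
E[Y²] = (0)²(0.1875) + (1)²(0.125) + (3)²(0.125) + (5)²(0.1875) + (7)²(0.0625) + (9)²(0.3125) = 34.3125
Var(Y) = E[Y²] − (E[Y])² = 34.3125 − (4.6875)² = 12.33984375

12.3398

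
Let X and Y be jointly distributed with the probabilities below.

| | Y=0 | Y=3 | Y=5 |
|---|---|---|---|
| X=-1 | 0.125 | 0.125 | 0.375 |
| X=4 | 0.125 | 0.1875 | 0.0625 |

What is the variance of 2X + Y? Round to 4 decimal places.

21.4844

E[X] = 0.875,  E[Y] = 3.125,  E[XY] = 1.25
V(X) = 6.625 − (0.875)² = 5.859375;  V(Y) = 13.75 − (3.125)² = 3.984375
Cov(X,Y) = 1.25 − (0.875)(3.125) = -1.484375
V(2X + Y) = (2)²·5.859375 + (1)²·3.984375 + 2·(2)·(1)·-1.484375 = 21.484375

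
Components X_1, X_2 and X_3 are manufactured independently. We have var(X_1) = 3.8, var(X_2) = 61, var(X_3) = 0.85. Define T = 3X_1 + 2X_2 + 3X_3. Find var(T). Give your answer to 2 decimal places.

By independence, var(T) = (3)²var(X_1) + (2)²var(X_2) + (3)²var(X_3)
= (3)²·3.8 + (2)²·61 + (3)²·0.85 = 285.85

285.85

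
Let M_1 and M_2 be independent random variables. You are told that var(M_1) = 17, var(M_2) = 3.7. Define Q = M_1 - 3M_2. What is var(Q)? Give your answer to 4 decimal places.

50.3000

By independence, var(Q) = (1)²var(M_1) + (-3)²var(M_2)
= (1)²·17 + (-3)²·3.7 = 50.3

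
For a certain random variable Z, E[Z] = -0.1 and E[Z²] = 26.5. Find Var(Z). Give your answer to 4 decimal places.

Var(Z) = 26.5 − (-0.1)² = 26.49

26.4900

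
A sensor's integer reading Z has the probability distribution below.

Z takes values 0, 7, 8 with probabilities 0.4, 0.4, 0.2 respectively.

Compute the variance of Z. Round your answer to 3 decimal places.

13.040

E[Z] = (0)(0.4) + (7)(0.4) + (8)(0.2) = 4.4
E[Z²] = (0)²(0.4) + (7)²(0.4) + (8)²(0.2) = 32.4
Var(Z) = E[Z²] − (E[Z])² = 32.4 − (4.4)² = 13.04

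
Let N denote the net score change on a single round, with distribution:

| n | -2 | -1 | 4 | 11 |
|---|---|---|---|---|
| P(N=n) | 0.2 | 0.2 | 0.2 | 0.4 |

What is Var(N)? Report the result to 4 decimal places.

31.4400

E[N] = (-2)(0.2) + (-1)(0.2) + (4)(0.2) + (11)(0.4) = 4.6
E[N²] = (-2)²(0.2) + (-1)²(0.2) + (4)²(0.2) + (11)²(0.4) = 52.6
Var(N) = E[N²] − (E[N])² = 52.6 − (4.6)² = 31.44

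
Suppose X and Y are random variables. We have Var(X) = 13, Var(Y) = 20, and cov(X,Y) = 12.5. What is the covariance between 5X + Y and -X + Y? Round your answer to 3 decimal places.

5.000

cov(5X + Y, -X + Y) = (5)(-1)Var(X) + (1)(1)Var(Y) + [(5)(1) + (1)(-1)]cov(X,Y)
= -5·13 + 1·20 + 4·12.5 = 5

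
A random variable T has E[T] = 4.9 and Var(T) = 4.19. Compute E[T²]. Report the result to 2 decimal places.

E[T²] = Var(T) + (E[T])² = 4.19 + (4.9)² = 28.2

28.20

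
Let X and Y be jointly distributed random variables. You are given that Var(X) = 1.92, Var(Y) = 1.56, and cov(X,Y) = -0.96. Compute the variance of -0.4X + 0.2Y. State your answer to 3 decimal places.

0.523

Var(-0.4X + 0.2Y) = (-0.4)²·Var(X) + (0.2)²·Var(Y) + 2·(-0.4)·(0.2)·cov(X,Y)
= 0.16·1.92 + 0.04·1.56 + -0.16·-0.96 = 0.5232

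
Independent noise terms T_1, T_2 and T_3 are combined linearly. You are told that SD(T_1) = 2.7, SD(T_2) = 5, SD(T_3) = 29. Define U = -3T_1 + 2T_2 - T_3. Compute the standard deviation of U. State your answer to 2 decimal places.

V(T_1) = 7.29, V(T_2) = 25, V(T_3) = 841
By independence, V(U) = (-3)²V(T_1) + (2)²V(T_2) + (-1)²V(T_3)
= (-3)²·7.29 + (2)²·25 + (-1)²·841 = 1006.61
SD(U) = √1006.61 ≈ 31.73

31.73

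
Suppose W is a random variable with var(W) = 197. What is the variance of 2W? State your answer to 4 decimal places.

788.0000

var(2W) = (2)²·var(W) = 4·197 = 788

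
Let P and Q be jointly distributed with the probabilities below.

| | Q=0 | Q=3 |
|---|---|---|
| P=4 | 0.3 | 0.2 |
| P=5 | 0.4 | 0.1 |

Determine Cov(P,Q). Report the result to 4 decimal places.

E[P] = 4.5,  E[Q] = 0.9
E[PQ] = 3.9
Cov(P,Q) = E[PQ] − E[P]E[Q] = 3.9 − (4.5)(0.9) = -0.15

-0.1500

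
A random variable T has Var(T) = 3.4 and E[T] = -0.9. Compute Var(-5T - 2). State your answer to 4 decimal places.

Var(-5T - 2) = (-5)²·Var(T) = 25·3.4 = 85

85.0000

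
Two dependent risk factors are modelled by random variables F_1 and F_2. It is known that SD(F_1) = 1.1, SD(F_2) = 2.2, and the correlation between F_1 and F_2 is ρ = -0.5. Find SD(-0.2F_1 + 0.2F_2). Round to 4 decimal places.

0.5821

V(F_1) = (1.1)² = 1.21;  V(F_2) = (2.2)² = 4.84
Cov(F_1,F_2) = ρ·SD(F_1)·SD(F_2) = -0.5·1.1·2.2 = -1.21
V(-0.2F_1 + 0.2F_2) = (-0.2)²·V(F_1) + (0.2)²·V(F_2) + 2·(-0.2)·(0.2)·Cov(F_1,F_2)
= 0.04·1.21 + 0.04·4.84 + -0.08·-1.21 = 0.3388
SD(-0.2F_1 + 0.2F_2) = √0.3388 ≈ 0.5821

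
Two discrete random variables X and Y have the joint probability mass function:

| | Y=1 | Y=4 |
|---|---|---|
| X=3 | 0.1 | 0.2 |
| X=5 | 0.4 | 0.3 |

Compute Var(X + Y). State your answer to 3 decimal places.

2.490

E[X] = 4.4,  E[Y] = 2.5,  E[XY] = 10.7
Var(X) = 20.2 − (4.4)² = 0.84;  Var(Y) = 8.5 − (2.5)² = 2.25
Cov(X,Y) = 10.7 − (4.4)(2.5) = -0.3
Var(X + Y) = (1)²·0.84 + (1)²·2.25 + 2·(1)·(1)·-0.3 = 2.49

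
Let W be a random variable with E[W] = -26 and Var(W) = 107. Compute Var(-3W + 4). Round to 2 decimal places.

963.00

Var(-3W + 4) = (-3)²·Var(W) = 9·107 = 963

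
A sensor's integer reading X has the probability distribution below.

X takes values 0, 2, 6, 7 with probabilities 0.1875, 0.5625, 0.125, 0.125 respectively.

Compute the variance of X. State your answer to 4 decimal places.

5.3125

E[X] = (0)(0.1875) + (2)(0.5625) + (6)(0.125) + (7)(0.125) = 2.75
E[X²] = (0)²(0.1875) + (2)²(0.5625) + (6)²(0.125) + (7)²(0.125) = 12.875
var(X) = E[X²] − (E[X])² = 12.875 − (2.75)² = 5.3125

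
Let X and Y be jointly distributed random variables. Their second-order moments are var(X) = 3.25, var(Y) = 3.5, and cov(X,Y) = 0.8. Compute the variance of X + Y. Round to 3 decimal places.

var(X + Y) = (1)²·var(X) + (1)²·var(Y) + 2·(1)·(1)·cov(X,Y)
= 1·3.25 + 1·3.5 + 2·0.8 = 8.35

8.350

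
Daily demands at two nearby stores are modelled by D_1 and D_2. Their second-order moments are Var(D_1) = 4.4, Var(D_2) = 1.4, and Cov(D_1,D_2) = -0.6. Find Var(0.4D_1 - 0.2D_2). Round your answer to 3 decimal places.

Var(0.4D_1 - 0.2D_2) = (0.4)²·Var(D_1) + (-0.2)²·Var(D_2) + 2·(0.4)·(-0.2)·Cov(D_1,D_2)
= 0.16·4.4 + 0.04·1.4 + -0.16·-0.6 = 0.856

0.856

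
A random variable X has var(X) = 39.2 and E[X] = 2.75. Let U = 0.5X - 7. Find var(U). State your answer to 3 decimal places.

var(0.5X - 7) = (0.5)²·var(X) = 0.25·39.2 = 9.8

9.800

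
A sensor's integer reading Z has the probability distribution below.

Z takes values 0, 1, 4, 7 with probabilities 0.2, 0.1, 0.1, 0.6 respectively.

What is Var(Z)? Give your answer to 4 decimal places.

9.0100

E[Z] = (0)(0.2) + (1)(0.1) + (4)(0.1) + (7)(0.6) = 4.7
E[Z²] = (0)²(0.2) + (1)²(0.1) + (4)²(0.1) + (7)²(0.6) = 31.1
Var(Z) = E[Z²] − (E[Z])² = 31.1 − (4.7)² = 9.01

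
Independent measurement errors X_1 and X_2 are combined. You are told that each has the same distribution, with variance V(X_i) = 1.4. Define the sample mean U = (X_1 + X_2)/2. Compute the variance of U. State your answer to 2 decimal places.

By independence, V(U) = (0.5)²V(X_1) + (0.5)²V(X_2)
= (0.5)²·1.4 + (0.5)²·1.4 = 0.7

0.70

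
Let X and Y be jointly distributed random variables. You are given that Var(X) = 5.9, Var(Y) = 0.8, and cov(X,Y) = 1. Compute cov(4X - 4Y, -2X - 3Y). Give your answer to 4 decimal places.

-41.6000

cov(4X - 4Y, -2X - 3Y) = (4)(-2)Var(X) + (-4)(-3)Var(Y) + [(4)(-3) + (-4)(-2)]cov(X,Y)
= -8·5.9 + 12·0.8 + -4·1 = -41.6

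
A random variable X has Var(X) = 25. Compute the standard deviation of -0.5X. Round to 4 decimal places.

2.5000

Var(-0.5X) = (-0.5)²·25 = 6.25
σ(-0.5X) = √6.25 ≈ 2.5000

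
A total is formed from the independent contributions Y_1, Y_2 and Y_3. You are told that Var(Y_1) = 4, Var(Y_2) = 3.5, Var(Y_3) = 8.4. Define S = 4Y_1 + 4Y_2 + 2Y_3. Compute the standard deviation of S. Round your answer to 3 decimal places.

12.394

By independence, Var(S) = (4)²Var(Y_1) + (4)²Var(Y_2) + (2)²Var(Y_3)
= (4)²·4 + (4)²·3.5 + (2)²·8.4 = 153.6
σ(S) = √153.6 ≈ 12.394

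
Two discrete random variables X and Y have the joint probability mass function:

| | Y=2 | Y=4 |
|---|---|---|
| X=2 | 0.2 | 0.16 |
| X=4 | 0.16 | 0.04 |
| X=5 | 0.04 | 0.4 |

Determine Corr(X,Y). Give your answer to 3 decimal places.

0.377

E[X] = 3.72,  E[Y] = 3.2
E[XY] = 12.4
Cov(X,Y) = E[XY] − E[X]E[Y] = 12.4 − (3.72)(3.2) = 0.496
var(X) = 1.8016,  var(Y) = 0.96
ρ = 0.496 / √(1.8016·0.96) ≈ 0.377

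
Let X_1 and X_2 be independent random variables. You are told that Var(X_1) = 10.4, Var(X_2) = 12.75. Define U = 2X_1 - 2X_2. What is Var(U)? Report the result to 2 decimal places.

92.60

By independence, Var(U) = (2)²Var(X_1) + (-2)²Var(X_2)
= (2)²·10.4 + (-2)²·12.75 = 92.6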